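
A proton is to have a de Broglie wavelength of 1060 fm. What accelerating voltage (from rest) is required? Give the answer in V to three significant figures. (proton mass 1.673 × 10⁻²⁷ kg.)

p = h/λ = 6.626 × 10⁻³⁴ / 1.060 × 10⁻¹² = 6.251 × 10⁻²² kg·m/s.
KE = p²/(2m) = 1.168 × 10⁻¹⁶ J.
V = KE/e = 1.168 × 10⁻¹⁶ / (1.602 × 10⁻¹⁹) = 729 V.

V = 729 V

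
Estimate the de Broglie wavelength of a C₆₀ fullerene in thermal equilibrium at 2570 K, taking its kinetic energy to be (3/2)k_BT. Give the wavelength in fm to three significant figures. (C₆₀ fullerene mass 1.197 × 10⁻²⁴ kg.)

λ = 1860 fm

KE = (3/2)k_BT = 1.5 × 1.381 × 10⁻²³ × 2570 = 5.324 × 10⁻²⁰ J.
p = √(2mKE) = √(2 × 1.197 × 10⁻²⁴ × 5.324 × 10⁻²⁰) = 3.570 × 10⁻²² kg·m/s.
λ = h/p = 1.86 × 10⁻¹² m = 1860 fm.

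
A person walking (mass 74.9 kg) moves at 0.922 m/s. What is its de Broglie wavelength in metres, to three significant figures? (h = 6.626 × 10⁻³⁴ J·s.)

p = mv = 74.9 × 0.922 = 6.906 × 10¹ kg·m/s.
λ = h/p = 6.626 × 10⁻³⁴ / 6.906 × 10¹ = 9.59 × 10⁻³⁶ m.

λ = 9.59 × 10⁻³⁶ m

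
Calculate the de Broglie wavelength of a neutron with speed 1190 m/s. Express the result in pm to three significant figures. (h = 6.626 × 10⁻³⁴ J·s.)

p = mv = 1.675 × 10⁻²⁷ × 1190 = 1.993 × 10⁻²⁴ kg·m/s.
λ = h/p = 6.626 × 10⁻³⁴ / 1.993 × 10⁻²⁴ = 3.32 × 10⁻¹⁰ m = 332 pm.

λ = 332 pm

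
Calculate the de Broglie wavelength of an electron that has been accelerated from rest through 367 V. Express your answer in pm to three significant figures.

KE = eV = 1.602 × 10⁻¹⁹ × 367.0 = 5.879 × 10⁻¹⁷ J.
p = √(2mKE) = √(2 × 9.109 × 10⁻³¹ × 5.879 × 10⁻¹⁷) = 1.035 × 10⁻²³ kg·m/s.
λ = h/p = 6.626 × 10⁻³⁴ / 1.035 × 10⁻²³ = 6.40 × 10⁻¹¹ m = 64.0 pm.

λ = 64.0 pm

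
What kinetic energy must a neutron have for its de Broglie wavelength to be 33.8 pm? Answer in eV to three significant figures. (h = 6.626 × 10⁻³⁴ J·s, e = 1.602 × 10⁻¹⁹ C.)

p = h/λ = 6.626 × 10⁻³⁴ / 3.380 × 10⁻¹¹ = 1.960 × 10⁻²³ kg·m/s.
KE = p²/(2m) = (1.960 × 10⁻²³)² / (2 × 1.675 × 10⁻²⁷) = 1.147 × 10⁻¹⁹ J = 0.716 eV.

KE = 0.716 eV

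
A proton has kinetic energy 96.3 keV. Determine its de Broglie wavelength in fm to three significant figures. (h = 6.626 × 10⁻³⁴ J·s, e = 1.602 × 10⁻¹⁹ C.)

KE = 96.3 keV = 1.543 × 10⁻¹⁴ J.
p = √(2mKE) = √(2 × 1.673 × 10⁻²⁷ × 1.543 × 10⁻¹⁴) = 7.185 × 10⁻²¹ kg·m/s.
λ = h/p = 6.626 × 10⁻³⁴ / 7.185 × 10⁻²¹ = 9.22 × 10⁻¹⁴ m = 92.2 fm.

λ = 92.2 fm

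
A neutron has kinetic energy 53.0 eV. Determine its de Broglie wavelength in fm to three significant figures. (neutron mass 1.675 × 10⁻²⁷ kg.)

KE = 53.0 eV = 8.491 × 10⁻¹⁸ J.
p = √(2mKE) = √(2 × 1.675 × 10⁻²⁷ × 8.491 × 10⁻¹⁸) = 1.687 × 10⁻²² kg·m/s.
λ = h/p = 6.626 × 10⁻³⁴ / 1.687 × 10⁻²² = 3.93 × 10⁻¹² m = 3930 fm.

λ = 3930 fm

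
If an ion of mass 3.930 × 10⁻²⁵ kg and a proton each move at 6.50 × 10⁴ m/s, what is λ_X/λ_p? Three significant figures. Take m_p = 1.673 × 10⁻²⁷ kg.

At fixed v, p = mv so λ = h/(mv) ∝ 1/m.
λ_X/λ_p = m_p/m_X = 1.673 × 10⁻²⁷/3.930 × 10⁻²⁵ = 4.26 × 10⁻³.

λ_X/λ_p = 4.26 × 10⁻³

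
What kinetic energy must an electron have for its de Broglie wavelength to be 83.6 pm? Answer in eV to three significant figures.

p = h/λ = 6.626 × 10⁻³⁴ / 8.360 × 10⁻¹¹ = 7.926 × 10⁻²⁴ kg·m/s.
KE = p²/(2m) = (7.926 × 10⁻²⁴)² / (2 × 9.109 × 10⁻³¹) = 3.448 × 10⁻¹⁷ J = 215 eV.

KE = 215 eV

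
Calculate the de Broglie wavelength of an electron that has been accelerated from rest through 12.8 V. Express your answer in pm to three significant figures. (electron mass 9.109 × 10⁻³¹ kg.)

KE = eV = 1.602 × 10⁻¹⁹ × 12.80 = 2.051 × 10⁻¹⁸ J.
p = √(2mKE) = √(2 × 9.109 × 10⁻³¹ × 2.051 × 10⁻¹⁸) = 1.933 × 10⁻²⁴ kg·m/s.
λ = h/p = 6.626 × 10⁻³⁴ / 1.933 × 10⁻²⁴ = 3.43 × 10⁻¹⁰ m = 343 pm.

λ = 343 pm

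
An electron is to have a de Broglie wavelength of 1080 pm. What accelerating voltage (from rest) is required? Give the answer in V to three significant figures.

V = 1.29 V

p = h/λ = 6.626 × 10⁻³⁴ / 1.080 × 10⁻⁹ = 6.135 × 10⁻²⁵ kg·m/s.
KE = p²/(2m) = 2.066 × 10⁻¹⁹ J.
V = KE/e = 2.066 × 10⁻¹⁹ / (1.602 × 10⁻¹⁹) = 1.29 V.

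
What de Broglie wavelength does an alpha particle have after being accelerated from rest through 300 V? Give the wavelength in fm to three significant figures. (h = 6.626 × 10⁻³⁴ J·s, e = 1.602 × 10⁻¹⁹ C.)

KE = 2eV = 2 × 1.602 × 10⁻¹⁹ × 300.0 = 9.612 × 10⁻¹⁷ J.
p = √(2mKE) = √(2 × 6.645 × 10⁻²⁷ × 9.612 × 10⁻¹⁷) = 1.130 × 10⁻²¹ kg·m/s.
λ = h/p = 6.626 × 10⁻³⁴ / 1.130 × 10⁻²¹ = 5.86 × 10⁻¹³ m = 586 fm.

λ = 586 fm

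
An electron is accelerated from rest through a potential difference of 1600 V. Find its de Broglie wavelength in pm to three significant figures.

λ = 30.7 pm

KE = eV = 1.602 × 10⁻¹⁹ × 1600 = 2.563 × 10⁻¹⁶ J.
p = √(2mKE) = √(2 × 9.109 × 10⁻³¹ × 2.563 × 10⁻¹⁶) = 2.161 × 10⁻²³ kg·m/s.
λ = h/p = 6.626 × 10⁻³⁴ / 2.161 × 10⁻²³ = 3.07 × 10⁻¹¹ m = 30.7 pm.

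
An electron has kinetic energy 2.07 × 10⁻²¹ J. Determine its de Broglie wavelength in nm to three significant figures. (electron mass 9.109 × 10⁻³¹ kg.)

λ = 10.8 nm

p = √(2mKE) = √(2 × 9.109 × 10⁻³¹ × 2.070 × 10⁻²¹) = 6.141 × 10⁻²⁶ kg·m/s.
λ = h/p = 6.626 × 10⁻³⁴ / 6.141 × 10⁻²⁶ = 1.08 × 10⁻⁸ m = 10.8 nm.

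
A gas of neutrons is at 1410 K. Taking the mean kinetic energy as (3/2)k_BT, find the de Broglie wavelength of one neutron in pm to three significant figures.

λ = 67.0 pm

KE = (3/2)k_BT = 1.5 × 1.381 × 10⁻²³ × 1410 = 2.921 × 10⁻²⁰ J.
p = √(2mKE) = √(2 × 1.675 × 10⁻²⁷ × 2.921 × 10⁻²⁰) = 9.892 × 10⁻²⁴ kg·m/s.
λ = h/p = 6.70 × 10⁻¹¹ m = 67.0 pm.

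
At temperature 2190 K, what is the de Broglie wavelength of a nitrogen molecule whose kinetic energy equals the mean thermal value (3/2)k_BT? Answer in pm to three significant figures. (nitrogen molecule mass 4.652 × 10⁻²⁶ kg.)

λ = 10.2 pm

KE = (3/2)k_BT = 1.5 × 1.381 × 10⁻²³ × 2190 = 4.537 × 10⁻²⁰ J.
p = √(2mKE) = √(2 × 4.652 × 10⁻²⁶ × 4.537 × 10⁻²⁰) = 6.497 × 10⁻²³ kg·m/s.
λ = h/p = 1.02 × 10⁻¹¹ m = 10.2 pm.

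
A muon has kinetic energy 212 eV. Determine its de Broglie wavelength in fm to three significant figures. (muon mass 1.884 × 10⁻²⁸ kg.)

λ = 5860 fm

KE = 212 eV = 3.396 × 10⁻¹⁷ J.
p = √(2mKE) = √(2 × 1.884 × 10⁻²⁸ × 3.396 × 10⁻¹⁷) = 1.131 × 10⁻²² kg·m/s.
λ = h/p = 6.626 × 10⁻³⁴ / 1.131 × 10⁻²² = 5.86 × 10⁻¹² m = 5860 fm.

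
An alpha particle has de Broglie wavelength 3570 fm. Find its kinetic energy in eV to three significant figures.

p = h/λ = 6.626 × 10⁻³⁴ / 3.570 × 10⁻¹² = 1.856 × 10⁻²² kg·m/s.
KE = p²/(2m) = (1.856 × 10⁻²²)² / (2 × 6.645 × 10⁻²⁷) = 2.592 × 10⁻¹⁸ J = 16.2 eV.

KE = 16.2 eV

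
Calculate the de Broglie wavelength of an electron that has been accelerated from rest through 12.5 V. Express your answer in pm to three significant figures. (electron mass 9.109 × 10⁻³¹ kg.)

KE = eV = 1.602 × 10⁻¹⁹ × 12.50 = 2.003 × 10⁻¹⁸ J.
p = √(2mKE) = √(2 × 9.109 × 10⁻³¹ × 2.003 × 10⁻¹⁸) = 1.910 × 10⁻²⁴ kg·m/s.
λ = h/p = 6.626 × 10⁻³⁴ / 1.910 × 10⁻²⁴ = 3.47 × 10⁻¹⁰ m = 347 pm.

λ = 347 pm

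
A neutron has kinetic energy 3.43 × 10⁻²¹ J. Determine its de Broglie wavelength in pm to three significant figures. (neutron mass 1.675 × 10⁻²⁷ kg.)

λ = 195 pm

p = √(2mKE) = √(2 × 1.675 × 10⁻²⁷ × 3.430 × 10⁻²¹) = 3.390 × 10⁻²⁴ kg·m/s.
λ = h/p = 6.626 × 10⁻³⁴ / 3.390 × 10⁻²⁴ = 1.95 × 10⁻¹⁰ m = 195 pm.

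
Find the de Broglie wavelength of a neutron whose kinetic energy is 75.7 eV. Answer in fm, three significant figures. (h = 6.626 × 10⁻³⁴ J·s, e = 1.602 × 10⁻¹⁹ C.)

KE = 75.7 eV = 1.213 × 10⁻¹⁷ J.
p = √(2mKE) = √(2 × 1.675 × 10⁻²⁷ × 1.213 × 10⁻¹⁷) = 2.016 × 10⁻²² kg·m/s.
λ = h/p = 6.626 × 10⁻³⁴ / 2.016 × 10⁻²² = 3.29 × 10⁻¹² m = 3290 fm.

λ = 3290 fm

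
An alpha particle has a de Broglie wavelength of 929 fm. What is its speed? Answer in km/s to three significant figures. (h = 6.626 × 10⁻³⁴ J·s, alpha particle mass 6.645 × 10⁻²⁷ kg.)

v = 107 km/s

p = h/λ = 6.626 × 10⁻³⁴ / 9.290 × 10⁻¹³ = 7.132 × 10⁻²² kg·m/s.
v = p/m = 7.132 × 10⁻²² / 6.645 × 10⁻²⁷ = 1.07 × 10⁵ m/s = 107 km/s.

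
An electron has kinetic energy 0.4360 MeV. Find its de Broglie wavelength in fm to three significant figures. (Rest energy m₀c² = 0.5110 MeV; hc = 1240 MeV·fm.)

Total energy E = KE + m₀c² = 0.4360 + 0.5110 = 0.9470 MeV.
(pc)² = E² − (m₀c²)² = (0.9470)² − (0.5110)² = 0.6357 MeV², so pc = 0.7973 MeV.
λ = hc/(pc) = 1240 MeV·fm / 0.7973 MeV = 1560 fm.

λ = 1560 fm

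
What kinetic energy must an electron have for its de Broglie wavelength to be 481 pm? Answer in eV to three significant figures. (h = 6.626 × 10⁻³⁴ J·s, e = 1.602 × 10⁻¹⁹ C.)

p = h/λ = 6.626 × 10⁻³⁴ / 4.810 × 10⁻¹⁰ = 1.378 × 10⁻²⁴ kg·m/s.
KE = p²/(2m) = (1.378 × 10⁻²⁴)² / (2 × 9.109 × 10⁻³¹) = 1.042 × 10⁻¹⁸ J = 6.50 eV.

KE = 6.50 eV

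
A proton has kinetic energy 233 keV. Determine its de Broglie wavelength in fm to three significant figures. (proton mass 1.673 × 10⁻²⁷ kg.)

λ = 59.3 fm

KE = 233 keV = 3.733 × 10⁻¹⁴ J.
p = √(2mKE) = √(2 × 1.673 × 10⁻²⁷ × 3.733 × 10⁻¹⁴) = 1.118 × 10⁻²⁰ kg·m/s.
λ = h/p = 6.626 × 10⁻³⁴ / 1.118 × 10⁻²⁰ = 5.93 × 10⁻¹⁴ m = 59.3 fm.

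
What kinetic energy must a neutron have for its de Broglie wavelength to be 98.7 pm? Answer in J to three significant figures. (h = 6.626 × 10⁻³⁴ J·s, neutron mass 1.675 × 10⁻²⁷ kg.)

KE = 1.35 × 10⁻²⁰ J

p = h/λ = 6.626 × 10⁻³⁴ / 9.870 × 10⁻¹¹ = 6.713 × 10⁻²⁴ kg·m/s.
KE = p²/(2m) = (6.713 × 10⁻²⁴)² / (2 × 1.675 × 10⁻²⁷) = 1.345 × 10⁻²⁰ J = 1.35 × 10⁻²⁰ J.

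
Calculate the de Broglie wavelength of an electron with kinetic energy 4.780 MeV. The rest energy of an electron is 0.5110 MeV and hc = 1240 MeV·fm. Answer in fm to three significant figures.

λ = 235 fm

Total energy E = KE + m₀c² = 4.780 + 0.5110 = 5.2910 MeV.
(pc)² = E² − (m₀c²)² = (5.2910)² − (0.5110)² = 27.73 MeV², so pc = 5.266 MeV.
λ = hc/(pc) = 1240 MeV·fm / 5.266 MeV = 235 fm.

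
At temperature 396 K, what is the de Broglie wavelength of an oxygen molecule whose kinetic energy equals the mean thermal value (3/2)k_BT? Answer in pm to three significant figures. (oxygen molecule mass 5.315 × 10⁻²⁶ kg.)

λ = 22.4 pm

KE = (3/2)k_BT = 1.5 × 1.381 × 10⁻²³ × 396 = 8.203 × 10⁻²¹ J.
p = √(2mKE) = √(2 × 5.315 × 10⁻²⁶ × 8.203 × 10⁻²¹) = 2.953 × 10⁻²³ kg·m/s.
λ = h/p = 2.24 × 10⁻¹¹ m = 22.4 pm.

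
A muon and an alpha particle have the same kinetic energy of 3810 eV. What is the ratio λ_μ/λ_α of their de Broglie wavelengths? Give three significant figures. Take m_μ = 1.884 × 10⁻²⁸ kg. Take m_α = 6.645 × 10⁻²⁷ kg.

λ_μ/λ_α = 5.94

At fixed KE, p = √(2mKE) so λ = h/p ∝ 1/√m.
λ_μ/λ_α = √(m_α/m_μ) = √(6.645 × 10⁻²⁷/1.884 × 10⁻²⁸) = √(35.27) = 5.94.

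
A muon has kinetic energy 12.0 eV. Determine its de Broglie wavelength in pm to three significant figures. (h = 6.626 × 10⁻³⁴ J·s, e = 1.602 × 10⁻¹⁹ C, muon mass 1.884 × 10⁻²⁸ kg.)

KE = 12.0 eV = 1.922 × 10⁻¹⁸ J.
p = √(2mKE) = √(2 × 1.884 × 10⁻²⁸ × 1.922 × 10⁻¹⁸) = 2.691 × 10⁻²³ kg·m/s.
λ = h/p = 6.626 × 10⁻³⁴ / 2.691 × 10⁻²³ = 2.46 × 10⁻¹¹ m = 24.6 pm.

λ = 24.6 pm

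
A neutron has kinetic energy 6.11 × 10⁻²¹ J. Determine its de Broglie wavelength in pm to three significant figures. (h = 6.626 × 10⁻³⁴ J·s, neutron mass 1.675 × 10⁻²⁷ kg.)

p = √(2mKE) = √(2 × 1.675 × 10⁻²⁷ × 6.110 × 10⁻²¹) = 4.524 × 10⁻²⁴ kg·m/s.
λ = h/p = 6.626 × 10⁻³⁴ / 4.524 × 10⁻²⁴ = 1.46 × 10⁻¹⁰ m = 146 pm.

λ = 146 pm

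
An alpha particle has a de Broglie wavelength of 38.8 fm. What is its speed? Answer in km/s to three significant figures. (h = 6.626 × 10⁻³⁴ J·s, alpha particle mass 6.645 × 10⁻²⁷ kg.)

v = 2570 km/s

p = h/λ = 6.626 × 10⁻³⁴ / 3.880 × 10⁻¹⁴ = 1.708 × 10⁻²⁰ kg·m/s.
v = p/m = 1.708 × 10⁻²⁰ / 6.645 × 10⁻²⁷ = 2.57 × 10⁶ m/s = 2570 km/s.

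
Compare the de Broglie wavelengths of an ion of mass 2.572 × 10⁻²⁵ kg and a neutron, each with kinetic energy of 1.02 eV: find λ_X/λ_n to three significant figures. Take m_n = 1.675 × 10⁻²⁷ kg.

λ_X/λ_n = 0.0807

At fixed KE, p = √(2mKE) so λ = h/p ∝ 1/√m.
λ_X/λ_n = √(m_n/m_X) = √(1.675 × 10⁻²⁷/2.572 × 10⁻²⁵) = √(6.512 × 10⁻³) = 0.0807.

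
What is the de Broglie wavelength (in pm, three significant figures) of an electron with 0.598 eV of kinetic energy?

λ = 1590 pm

KE = 0.598 eV = 9.580 × 10⁻²⁰ J.
p = √(2mKE) = √(2 × 9.109 × 10⁻³¹ × 9.580 × 10⁻²⁰) = 4.178 × 10⁻²⁵ kg·m/s.
λ = h/p = 6.626 × 10⁻³⁴ / 4.178 × 10⁻²⁵ = 1.59 × 10⁻⁹ m = 1590 pm.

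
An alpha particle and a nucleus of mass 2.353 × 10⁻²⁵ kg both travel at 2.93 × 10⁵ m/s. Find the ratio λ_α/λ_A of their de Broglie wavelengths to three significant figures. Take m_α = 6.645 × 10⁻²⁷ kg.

At fixed v, p = mv so λ = h/(mv) ∝ 1/m.
λ_α/λ_A = m_A/m_α = 2.353 × 10⁻²⁵/6.645 × 10⁻²⁷ = 35.4.

λ_α/λ_A = 35.4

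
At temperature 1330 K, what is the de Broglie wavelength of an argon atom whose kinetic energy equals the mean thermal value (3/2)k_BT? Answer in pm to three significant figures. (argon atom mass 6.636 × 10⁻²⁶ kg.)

λ = 11.0 pm

KE = (3/2)k_BT = 1.5 × 1.381 × 10⁻²³ × 1330 = 2.755 × 10⁻²⁰ J.
p = √(2mKE) = √(2 × 6.636 × 10⁻²⁶ × 2.755 × 10⁻²⁰) = 6.047 × 10⁻²³ kg·m/s.
λ = h/p = 1.10 × 10⁻¹¹ m = 11.0 pm.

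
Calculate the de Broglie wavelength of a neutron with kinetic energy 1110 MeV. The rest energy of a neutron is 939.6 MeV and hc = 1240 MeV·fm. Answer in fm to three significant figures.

Total energy E = KE + m₀c² = 1110 + 939.6 = 2049.6 MeV.
(pc)² = E² − (m₀c²)² = (2049.6)² − (939.6)² = 3.318 × 10⁶ MeV², so pc = 1822 MeV.
λ = hc/(pc) = 1240 MeV·fm / 1822 MeV = 0.681 fm.

λ = 0.681 fm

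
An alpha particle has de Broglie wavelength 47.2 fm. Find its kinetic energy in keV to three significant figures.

KE = 92.6 keV

p = h/λ = 6.626 × 10⁻³⁴ / 4.720 × 10⁻¹⁴ = 1.404 × 10⁻²⁰ kg·m/s.
KE = p²/(2m) = (1.404 × 10⁻²⁰)² / (2 × 6.645 × 10⁻²⁷) = 1.483 × 10⁻¹⁴ J = 92.6 keV.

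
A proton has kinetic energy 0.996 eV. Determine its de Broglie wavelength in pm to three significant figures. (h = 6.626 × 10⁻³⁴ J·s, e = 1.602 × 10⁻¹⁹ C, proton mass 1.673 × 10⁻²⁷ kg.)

KE = 0.996 eV = 1.596 × 10⁻¹⁹ J.
p = √(2mKE) = √(2 × 1.673 × 10⁻²⁷ × 1.596 × 10⁻¹⁹) = 2.311 × 10⁻²³ kg·m/s.
λ = h/p = 6.626 × 10⁻³⁴ / 2.311 × 10⁻²³ = 2.87 × 10⁻¹¹ m = 28.7 pm.

λ = 28.7 pm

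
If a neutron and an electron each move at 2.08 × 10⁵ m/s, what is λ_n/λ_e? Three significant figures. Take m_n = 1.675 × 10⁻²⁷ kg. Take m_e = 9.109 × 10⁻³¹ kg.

At fixed v, p = mv so λ = h/(mv) ∝ 1/m.
λ_n/λ_e = m_e/m_n = 9.109 × 10⁻³¹/1.675 × 10⁻²⁷ = 5.44 × 10⁻⁴.

λ_n/λ_e = 5.44 × 10⁻⁴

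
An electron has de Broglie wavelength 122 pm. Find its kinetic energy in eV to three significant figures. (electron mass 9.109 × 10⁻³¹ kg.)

KE = 101 eV

p = h/λ = 6.626 × 10⁻³⁴ / 1.220 × 10⁻¹⁰ = 5.431 × 10⁻²⁴ kg·m/s.
KE = p²/(2m) = (5.431 × 10⁻²⁴)² / (2 × 9.109 × 10⁻³¹) = 1.619 × 10⁻¹⁷ J = 101 eV.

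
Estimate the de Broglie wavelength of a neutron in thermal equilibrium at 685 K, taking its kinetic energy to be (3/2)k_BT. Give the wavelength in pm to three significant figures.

KE = (3/2)k_BT = 1.5 × 1.381 × 10⁻²³ × 685 = 1.419 × 10⁻²⁰ J.
p = √(2mKE) = √(2 × 1.675 × 10⁻²⁷ × 1.419 × 10⁻²⁰) = 6.895 × 10⁻²⁴ kg·m/s.
λ = h/p = 9.61 × 10⁻¹¹ m = 96.1 pm.

λ = 96.1 pm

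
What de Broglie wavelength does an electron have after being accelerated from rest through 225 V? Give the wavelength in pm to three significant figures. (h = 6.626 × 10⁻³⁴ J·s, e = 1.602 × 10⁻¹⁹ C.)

KE = eV = 1.602 × 10⁻¹⁹ × 225.0 = 3.605 × 10⁻¹⁷ J.
p = √(2mKE) = √(2 × 9.109 × 10⁻³¹ × 3.605 × 10⁻¹⁷) = 8.104 × 10⁻²⁴ kg·m/s.
λ = h/p = 6.626 × 10⁻³⁴ / 8.104 × 10⁻²⁴ = 8.18 × 10⁻¹¹ m = 81.8 pm.

λ = 81.8 pm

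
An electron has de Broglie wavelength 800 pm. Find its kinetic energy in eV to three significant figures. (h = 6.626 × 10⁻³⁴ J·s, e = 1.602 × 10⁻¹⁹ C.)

p = h/λ = 6.626 × 10⁻³⁴ / 8.000 × 10⁻¹⁰ = 8.282 × 10⁻²⁵ kg·m/s.
KE = p²/(2m) = (8.282 × 10⁻²⁵)² / (2 × 9.109 × 10⁻³¹) = 3.765 × 10⁻¹⁹ J = 2.35 eV.

KE = 2.35 eV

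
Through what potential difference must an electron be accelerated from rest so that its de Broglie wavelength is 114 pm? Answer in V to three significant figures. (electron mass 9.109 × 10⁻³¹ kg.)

p = h/λ = 6.626 × 10⁻³⁴ / 1.140 × 10⁻¹⁰ = 5.812 × 10⁻²⁴ kg·m/s.
KE = p²/(2m) = 1.854 × 10⁻¹⁷ J.
V = KE/e = 1.854 × 10⁻¹⁷ / (1.602 × 10⁻¹⁹) = 116 V.

V = 116 V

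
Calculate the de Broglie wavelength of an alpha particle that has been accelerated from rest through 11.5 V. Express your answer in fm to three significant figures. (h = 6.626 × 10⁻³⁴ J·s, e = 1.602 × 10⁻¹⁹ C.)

KE = 2eV = 2 × 1.602 × 10⁻¹⁹ × 11.50 = 3.685 × 10⁻¹⁸ J.
p = √(2mKE) = √(2 × 6.645 × 10⁻²⁷ × 3.685 × 10⁻¹⁸) = 2.213 × 10⁻²² kg·m/s.
λ = h/p = 6.626 × 10⁻³⁴ / 2.213 × 10⁻²² = 2.99 × 10⁻¹² m = 2990 fm.

λ = 2990 fm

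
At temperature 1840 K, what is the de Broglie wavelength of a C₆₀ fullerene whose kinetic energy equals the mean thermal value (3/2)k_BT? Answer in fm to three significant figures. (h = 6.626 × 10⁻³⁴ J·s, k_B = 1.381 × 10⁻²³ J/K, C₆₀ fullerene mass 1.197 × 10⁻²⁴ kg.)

KE = (3/2)k_BT = 1.5 × 1.381 × 10⁻²³ × 1840 = 3.812 × 10⁻²⁰ J.
p = √(2mKE) = √(2 × 1.197 × 10⁻²⁴ × 3.812 × 10⁻²⁰) = 3.021 × 10⁻²² kg·m/s.
λ = h/p = 2.19 × 10⁻¹² m = 2190 fm.

λ = 2190 fm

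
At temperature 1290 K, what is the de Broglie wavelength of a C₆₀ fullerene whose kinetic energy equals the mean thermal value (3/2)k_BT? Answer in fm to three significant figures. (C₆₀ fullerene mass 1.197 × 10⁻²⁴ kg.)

λ = 2620 fm

KE = (3/2)k_BT = 1.5 × 1.381 × 10⁻²³ × 1290 = 2.672 × 10⁻²⁰ J.
p = √(2mKE) = √(2 × 1.197 × 10⁻²⁴ × 2.672 × 10⁻²⁰) = 2.529 × 10⁻²² kg·m/s.
λ = h/p = 2.62 × 10⁻¹² m = 2620 fm.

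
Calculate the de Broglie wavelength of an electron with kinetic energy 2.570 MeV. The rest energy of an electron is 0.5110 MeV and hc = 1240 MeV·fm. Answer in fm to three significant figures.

Total energy E = KE + m₀c² = 2.570 + 0.5110 = 3.0810 MeV.
(pc)² = E² − (m₀c²)² = (3.0810)² − (0.5110)² = 9.231 MeV², so pc = 3.038 MeV.
λ = hc/(pc) = 1240 MeV·fm / 3.038 MeV = 408 fm.

λ = 408 fm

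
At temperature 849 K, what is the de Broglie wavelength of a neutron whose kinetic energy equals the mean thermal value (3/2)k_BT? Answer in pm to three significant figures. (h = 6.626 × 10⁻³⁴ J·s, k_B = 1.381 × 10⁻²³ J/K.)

KE = (3/2)k_BT = 1.5 × 1.381 × 10⁻²³ × 849 = 1.759 × 10⁻²⁰ J.
p = √(2mKE) = √(2 × 1.675 × 10⁻²⁷ × 1.759 × 10⁻²⁰) = 7.676 × 10⁻²⁴ kg·m/s.
λ = h/p = 8.63 × 10⁻¹¹ m = 86.3 pm.

λ = 86.3 pm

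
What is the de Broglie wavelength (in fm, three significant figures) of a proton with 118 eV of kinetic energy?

KE = 118 eV = 1.890 × 10⁻¹⁷ J.
p = √(2mKE) = √(2 × 1.673 × 10⁻²⁷ × 1.890 × 10⁻¹⁷) = 2.515 × 10⁻²² kg·m/s.
λ = h/p = 6.626 × 10⁻³⁴ / 2.515 × 10⁻²² = 2.63 × 10⁻¹² m = 2630 fm.

λ = 2630 fm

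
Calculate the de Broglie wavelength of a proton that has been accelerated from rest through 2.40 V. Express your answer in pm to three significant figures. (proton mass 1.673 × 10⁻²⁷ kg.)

KE = eV = 1.602 × 10⁻¹⁹ × 2.400 = 3.845 × 10⁻¹⁹ J.
p = √(2mKE) = √(2 × 1.673 × 10⁻²⁷ × 3.845 × 10⁻¹⁹) = 3.587 × 10⁻²³ kg·m/s.
λ = h/p = 6.626 × 10⁻³⁴ / 3.587 × 10⁻²³ = 1.85 × 10⁻¹¹ m = 18.5 pm.

λ = 18.5 pm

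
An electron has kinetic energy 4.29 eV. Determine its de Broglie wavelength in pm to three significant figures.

KE = 4.29 eV = 6.873 × 10⁻¹⁹ J.
p = √(2mKE) = √(2 × 9.109 × 10⁻³¹ × 6.873 × 10⁻¹⁹) = 1.119 × 10⁻²⁴ kg·m/s.
λ = h/p = 6.626 × 10⁻³⁴ / 1.119 × 10⁻²⁴ = 5.92 × 10⁻¹⁰ m = 592 pm.

λ = 592 pm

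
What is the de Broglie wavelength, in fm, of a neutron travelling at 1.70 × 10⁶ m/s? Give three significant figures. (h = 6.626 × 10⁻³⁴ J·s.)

p = mv = 1.675 × 10⁻²⁷ × 1.70 × 10⁶ = 2.848 × 10⁻²¹ kg·m/s.
λ = h/p = 6.626 × 10⁻³⁴ / 2.848 × 10⁻²¹ = 2.33 × 10⁻¹³ m = 233 fm.

λ = 233 fm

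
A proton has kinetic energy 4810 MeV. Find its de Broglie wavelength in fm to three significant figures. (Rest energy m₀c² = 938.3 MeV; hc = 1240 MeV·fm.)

λ = 0.219 fm

Total energy E = KE + m₀c² = 4810 + 938.3 = 5748.3 MeV.
(pc)² = E² − (m₀c²)² = (5748.3)² − (938.3)² = 3.216 × 10⁷ MeV², so pc = 5671 MeV.
λ = hc/(pc) = 1240 MeV·fm / 5671 MeV = 0.219 fm.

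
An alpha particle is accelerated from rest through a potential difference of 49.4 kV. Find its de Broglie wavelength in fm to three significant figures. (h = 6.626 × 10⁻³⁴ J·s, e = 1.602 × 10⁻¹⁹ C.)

KE = 2eV = 2 × 1.602 × 10⁻¹⁹ × 4.940 × 10⁴ = 1.583 × 10⁻¹⁴ J.
p = √(2mKE) = √(2 × 6.645 × 10⁻²⁷ × 1.583 × 10⁻¹⁴) = 1.450 × 10⁻²⁰ kg·m/s.
λ = h/p = 6.626 × 10⁻³⁴ / 1.450 × 10⁻²⁰ = 4.57 × 10⁻¹⁴ m = 45.7 fm.

λ = 45.7 fm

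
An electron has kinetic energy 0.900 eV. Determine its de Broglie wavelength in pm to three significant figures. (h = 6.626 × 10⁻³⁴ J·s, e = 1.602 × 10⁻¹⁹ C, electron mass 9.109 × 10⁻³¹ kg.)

KE = 0.900 eV = 1.442 × 10⁻¹⁹ J.
p = √(2mKE) = √(2 × 9.109 × 10⁻³¹ × 1.442 × 10⁻¹⁹) = 5.125 × 10⁻²⁵ kg·m/s.
λ = h/p = 6.626 × 10⁻³⁴ / 5.125 × 10⁻²⁵ = 1.29 × 10⁻⁹ m = 1290 pm.

λ = 1290 pm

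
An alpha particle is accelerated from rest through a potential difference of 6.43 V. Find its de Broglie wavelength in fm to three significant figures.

KE = 2eV = 2 × 1.602 × 10⁻¹⁹ × 6.430 = 2.060 × 10⁻¹⁸ J.
p = √(2mKE) = √(2 × 6.645 × 10⁻²⁷ × 2.060 × 10⁻¹⁸) = 1.655 × 10⁻²² kg·m/s.
λ = h/p = 6.626 × 10⁻³⁴ / 1.655 × 10⁻²² = 4.00 × 10⁻¹² m = 4000 fm.

λ = 4000 fm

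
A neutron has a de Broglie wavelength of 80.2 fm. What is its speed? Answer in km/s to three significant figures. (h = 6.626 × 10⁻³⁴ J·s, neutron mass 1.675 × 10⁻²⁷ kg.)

v = 4930 km/s

p = h/λ = 6.626 × 10⁻³⁴ / 8.020 × 10⁻¹⁴ = 8.262 × 10⁻²¹ kg·m/s.
v = p/m = 8.262 × 10⁻²¹ / 1.675 × 10⁻²⁷ = 4.93 × 10⁶ m/s = 4930 km/s.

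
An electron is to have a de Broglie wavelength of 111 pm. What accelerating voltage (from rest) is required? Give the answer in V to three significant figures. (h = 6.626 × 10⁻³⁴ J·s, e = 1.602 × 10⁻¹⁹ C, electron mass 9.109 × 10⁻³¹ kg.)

V = 122 V

p = h/λ = 6.626 × 10⁻³⁴ / 1.110 × 10⁻¹⁰ = 5.969 × 10⁻²⁴ kg·m/s.
KE = p²/(2m) = 1.956 × 10⁻¹⁷ J.
V = KE/e = 1.956 × 10⁻¹⁷ / (1.602 × 10⁻¹⁹) = 122 V.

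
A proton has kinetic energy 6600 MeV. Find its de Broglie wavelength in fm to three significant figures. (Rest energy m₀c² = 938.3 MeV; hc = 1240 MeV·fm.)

λ = 0.166 fm

Total energy E = KE + m₀c² = 6600 + 938.3 = 7538.3 MeV.
(pc)² = E² − (m₀c²)² = (7538.3)² − (938.3)² = 5.595 × 10⁷ MeV², so pc = 7480 MeV.
λ = hc/(pc) = 1240 MeV·fm / 7480 MeV = 0.166 fm.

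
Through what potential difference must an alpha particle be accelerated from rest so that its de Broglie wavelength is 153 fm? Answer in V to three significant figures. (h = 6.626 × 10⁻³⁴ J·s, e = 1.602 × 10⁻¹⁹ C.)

V = 4400 V

p = h/λ = 6.626 × 10⁻³⁴ / 1.530 × 10⁻¹³ = 4.331 × 10⁻²¹ kg·m/s.
KE = p²/(2m) = 1.411 × 10⁻¹⁵ J.
V = KE/2e = 1.411 × 10⁻¹⁵ / (2 × 1.602 × 10⁻¹⁹) = 4400 V.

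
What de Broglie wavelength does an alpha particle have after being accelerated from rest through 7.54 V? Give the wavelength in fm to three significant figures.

KE = 2eV = 2 × 1.602 × 10⁻¹⁹ × 7.540 = 2.416 × 10⁻¹⁸ J.
p = √(2mKE) = √(2 × 6.645 × 10⁻²⁷ × 2.416 × 10⁻¹⁸) = 1.792 × 10⁻²² kg·m/s.
λ = h/p = 6.626 × 10⁻³⁴ / 1.792 × 10⁻²² = 3.70 × 10⁻¹² m = 3700 fm.

λ = 3700 fm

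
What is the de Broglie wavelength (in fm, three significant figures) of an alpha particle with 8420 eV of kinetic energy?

KE = 8420 eV = 1.349 × 10⁻¹⁵ J.
p = √(2mKE) = √(2 × 6.645 × 10⁻²⁷ × 1.349 × 10⁻¹⁵) = 4.234 × 10⁻²¹ kg·m/s.
λ = h/p = 6.626 × 10⁻³⁴ / 4.234 × 10⁻²¹ = 1.56 × 10⁻¹³ m = 156 fm.

λ = 156 fm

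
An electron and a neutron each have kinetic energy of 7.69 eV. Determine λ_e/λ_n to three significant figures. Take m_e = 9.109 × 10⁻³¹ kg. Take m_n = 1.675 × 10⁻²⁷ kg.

λ_e/λ_n = 42.9

At fixed KE, p = √(2mKE) so λ = h/p ∝ 1/√m.
λ_e/λ_n = √(m_n/m_e) = √(1.675 × 10⁻²⁷/9.109 × 10⁻³¹) = √(1839) = 42.9.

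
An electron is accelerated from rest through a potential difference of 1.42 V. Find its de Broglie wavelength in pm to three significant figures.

λ = 1030 pm

KE = eV = 1.602 × 10⁻¹⁹ × 1.420 = 2.275 × 10⁻¹⁹ J.
p = √(2mKE) = √(2 × 9.109 × 10⁻³¹ × 2.275 × 10⁻¹⁹) = 6.438 × 10⁻²⁵ kg·m/s.
λ = h/p = 6.626 × 10⁻³⁴ / 6.438 × 10⁻²⁵ = 1.03 × 10⁻⁹ m = 1030 pm.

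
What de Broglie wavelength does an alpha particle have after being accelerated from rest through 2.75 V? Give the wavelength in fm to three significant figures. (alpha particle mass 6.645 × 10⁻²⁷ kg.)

KE = 2eV = 2 × 1.602 × 10⁻¹⁹ × 2.750 = 8.811 × 10⁻¹⁹ J.
p = √(2mKE) = √(2 × 6.645 × 10⁻²⁷ × 8.811 × 10⁻¹⁹) = 1.082 × 10⁻²² kg·m/s.
λ = h/p = 6.626 × 10⁻³⁴ / 1.082 × 10⁻²² = 6.12 × 10⁻¹² m = 6120 fm.

λ = 6120 fm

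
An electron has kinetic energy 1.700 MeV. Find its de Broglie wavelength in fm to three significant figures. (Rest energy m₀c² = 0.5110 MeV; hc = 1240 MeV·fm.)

Total energy E = KE + m₀c² = 1.700 + 0.5110 = 2.2110 MeV.
(pc)² = E² − (m₀c²)² = (2.2110)² − (0.5110)² = 4.627 MeV², so pc = 2.151 MeV.
λ = hc/(pc) = 1240 MeV·fm / 2.151 MeV = 576 fm.

λ = 576 fm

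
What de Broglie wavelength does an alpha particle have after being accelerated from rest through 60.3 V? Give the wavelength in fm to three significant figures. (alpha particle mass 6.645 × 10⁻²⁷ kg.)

KE = 2eV = 2 × 1.602 × 10⁻¹⁹ × 60.30 = 1.932 × 10⁻¹⁷ J.
p = √(2mKE) = √(2 × 6.645 × 10⁻²⁷ × 1.932 × 10⁻¹⁷) = 5.067 × 10⁻²² kg·m/s.
λ = h/p = 6.626 × 10⁻³⁴ / 5.067 × 10⁻²² = 1.31 × 10⁻¹² m = 1310 fm.

λ = 1310 fm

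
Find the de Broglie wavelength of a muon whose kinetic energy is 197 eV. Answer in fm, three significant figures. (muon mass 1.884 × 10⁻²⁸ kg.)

KE = 197 eV = 3.156 × 10⁻¹⁷ J.
p = √(2mKE) = √(2 × 1.884 × 10⁻²⁸ × 3.156 × 10⁻¹⁷) = 1.090 × 10⁻²² kg·m/s.
λ = h/p = 6.626 × 10⁻³⁴ / 1.090 × 10⁻²² = 6.08 × 10⁻¹² m = 6080 fm.

λ = 6080 fm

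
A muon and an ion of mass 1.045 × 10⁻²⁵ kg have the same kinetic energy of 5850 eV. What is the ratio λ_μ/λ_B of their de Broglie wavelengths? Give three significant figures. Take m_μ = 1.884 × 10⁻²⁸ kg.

λ_μ/λ_B = 23.6

At fixed KE, p = √(2mKE) so λ = h/p ∝ 1/√m.
λ_μ/λ_B = √(m_B/m_μ) = √(1.045 × 10⁻²⁵/1.884 × 10⁻²⁸) = √(554.7) = 23.6.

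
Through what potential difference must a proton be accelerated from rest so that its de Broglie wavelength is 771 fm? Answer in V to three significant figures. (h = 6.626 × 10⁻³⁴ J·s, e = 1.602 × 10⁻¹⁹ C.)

p = h/λ = 6.626 × 10⁻³⁴ / 7.710 × 10⁻¹³ = 8.594 × 10⁻²² kg·m/s.
KE = p²/(2m) = 2.207 × 10⁻¹⁶ J.
V = KE/e = 2.207 × 10⁻¹⁶ / (1.602 × 10⁻¹⁹) = 1380 V.

V = 1380 V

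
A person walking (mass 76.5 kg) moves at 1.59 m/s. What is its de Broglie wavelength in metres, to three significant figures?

p = mv = 76.5 × 1.59 = 1.216 × 10² kg·m/s.
λ = h/p = 6.626 × 10⁻³⁴ / 1.216 × 10² = 5.45 × 10⁻³⁶ m.

λ = 5.45 × 10⁻³⁶ m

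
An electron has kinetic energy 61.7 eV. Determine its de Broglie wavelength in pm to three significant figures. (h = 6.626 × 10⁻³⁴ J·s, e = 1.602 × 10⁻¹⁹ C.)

KE = 61.7 eV = 9.884 × 10⁻¹⁸ J.
p = √(2mKE) = √(2 × 9.109 × 10⁻³¹ × 9.884 × 10⁻¹⁸) = 4.243 × 10⁻²⁴ kg·m/s.
λ = h/p = 6.626 × 10⁻³⁴ / 4.243 × 10⁻²⁴ = 1.56 × 10⁻¹⁰ m = 156 pm.

λ = 156 pm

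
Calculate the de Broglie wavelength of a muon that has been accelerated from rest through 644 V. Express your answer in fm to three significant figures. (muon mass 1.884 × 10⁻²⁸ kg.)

λ = 3360 fm

KE = eV = 1.602 × 10⁻¹⁹ × 644.0 = 1.032 × 10⁻¹⁶ J.
p = √(2mKE) = √(2 × 1.884 × 10⁻²⁸ × 1.032 × 10⁻¹⁶) = 1.972 × 10⁻²² kg·m/s.
λ = h/p = 6.626 × 10⁻³⁴ / 1.972 × 10⁻²² = 3.36 × 10⁻¹² m = 3360 fm.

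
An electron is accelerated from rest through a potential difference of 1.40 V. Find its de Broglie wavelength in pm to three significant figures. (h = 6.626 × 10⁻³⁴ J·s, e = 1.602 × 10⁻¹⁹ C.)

λ = 1040 pm

KE = eV = 1.602 × 10⁻¹⁹ × 1.400 = 2.243 × 10⁻¹⁹ J.
p = √(2mKE) = √(2 × 9.109 × 10⁻³¹ × 2.243 × 10⁻¹⁹) = 6.392 × 10⁻²⁵ kg·m/s.
λ = h/p = 6.626 × 10⁻³⁴ / 6.392 × 10⁻²⁵ = 1.04 × 10⁻⁹ m = 1040 pm.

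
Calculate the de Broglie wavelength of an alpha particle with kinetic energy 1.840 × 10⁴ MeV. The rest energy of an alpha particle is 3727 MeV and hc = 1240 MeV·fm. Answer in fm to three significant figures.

Total energy E = KE + m₀c² = 1.840 × 10⁴ + 3727 = 22127 MeV.
(pc)² = E² − (m₀c²)² = (22127)² − (3727)² = 4.757 × 10⁸ MeV², so pc = 2.181 × 10⁴ MeV.
λ = hc/(pc) = 1240 MeV·fm / 2.181 × 10⁴ MeV = 0.0569 fm.

λ = 0.0569 fm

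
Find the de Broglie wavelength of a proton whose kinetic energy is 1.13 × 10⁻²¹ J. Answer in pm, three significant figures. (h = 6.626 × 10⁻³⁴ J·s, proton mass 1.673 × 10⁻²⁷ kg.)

p = √(2mKE) = √(2 × 1.673 × 10⁻²⁷ × 1.130 × 10⁻²¹) = 1.944 × 10⁻²⁴ kg·m/s.
λ = h/p = 6.626 × 10⁻³⁴ / 1.944 × 10⁻²⁴ = 3.41 × 10⁻¹⁰ m = 341 pm.

λ = 341 pm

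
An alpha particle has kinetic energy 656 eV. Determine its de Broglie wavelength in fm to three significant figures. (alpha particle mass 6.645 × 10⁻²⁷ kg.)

λ = 561 fm

KE = 656 eV = 1.051 × 10⁻¹⁶ J.
p = √(2mKE) = √(2 × 6.645 × 10⁻²⁷ × 1.051 × 10⁻¹⁶) = 1.182 × 10⁻²¹ kg·m/s.
λ = h/p = 6.626 × 10⁻³⁴ / 1.182 × 10⁻²¹ = 5.61 × 10⁻¹³ m = 561 fm.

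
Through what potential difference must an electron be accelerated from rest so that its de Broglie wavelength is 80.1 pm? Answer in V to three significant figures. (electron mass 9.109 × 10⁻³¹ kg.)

V = 234 V

p = h/λ = 6.626 × 10⁻³⁴ / 8.010 × 10⁻¹¹ = 8.272 × 10⁻²⁴ kg·m/s.
KE = p²/(2m) = 3.756 × 10⁻¹⁷ J.
V = KE/e = 3.756 × 10⁻¹⁷ / (1.602 × 10⁻¹⁹) = 234 V.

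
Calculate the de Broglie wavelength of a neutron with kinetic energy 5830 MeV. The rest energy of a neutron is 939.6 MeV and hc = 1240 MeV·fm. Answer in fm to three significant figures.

λ = 0.185 fm

Total energy E = KE + m₀c² = 5830 + 939.6 = 6769.6 MeV.
(pc)² = E² − (m₀c²)² = (6769.6)² − (939.6)² = 4.494 × 10⁷ MeV², so pc = 6704 MeV.
λ = hc/(pc) = 1240 MeV·fm / 6704 MeV = 0.185 fm.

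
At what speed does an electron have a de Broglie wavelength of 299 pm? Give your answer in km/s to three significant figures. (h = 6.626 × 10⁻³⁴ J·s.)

v = 2430 km/s

p = h/λ = 6.626 × 10⁻³⁴ / 2.990 × 10⁻¹⁰ = 2.216 × 10⁻²⁴ kg·m/s.
v = p/m = 2.216 × 10⁻²⁴ / 9.109 × 10⁻³¹ = 2.43 × 10⁶ m/s = 2430 km/s.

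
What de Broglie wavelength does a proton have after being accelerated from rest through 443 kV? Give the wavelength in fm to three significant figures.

KE = eV = 1.602 × 10⁻¹⁹ × 4.430 × 10⁵ = 7.097 × 10⁻¹⁴ J.
p = √(2mKE) = √(2 × 1.673 × 10⁻²⁷ × 7.097 × 10⁻¹⁴) = 1.541 × 10⁻²⁰ kg·m/s.
λ = h/p = 6.626 × 10⁻³⁴ / 1.541 × 10⁻²⁰ = 4.30 × 10⁻¹⁴ m = 43.0 fm.

λ = 43.0 fm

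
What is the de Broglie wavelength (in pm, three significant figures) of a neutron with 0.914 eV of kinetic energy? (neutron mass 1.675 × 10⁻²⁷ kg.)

KE = 0.914 eV = 1.464 × 10⁻¹⁹ J.
p = √(2mKE) = √(2 × 1.675 × 10⁻²⁷ × 1.464 × 10⁻¹⁹) = 2.215 × 10⁻²³ kg·m/s.
λ = h/p = 6.626 × 10⁻³⁴ / 2.215 × 10⁻²³ = 2.99 × 10⁻¹¹ m = 29.9 pm.

λ = 29.9 pm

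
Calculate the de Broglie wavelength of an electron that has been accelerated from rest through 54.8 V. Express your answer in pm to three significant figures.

KE = eV = 1.602 × 10⁻¹⁹ × 54.80 = 8.779 × 10⁻¹⁸ J.
p = √(2mKE) = √(2 × 9.109 × 10⁻³¹ × 8.779 × 10⁻¹⁸) = 3.999 × 10⁻²⁴ kg·m/s.
λ = h/p = 6.626 × 10⁻³⁴ / 3.999 × 10⁻²⁴ = 1.66 × 10⁻¹⁰ m = 166 pm.

λ = 166 pm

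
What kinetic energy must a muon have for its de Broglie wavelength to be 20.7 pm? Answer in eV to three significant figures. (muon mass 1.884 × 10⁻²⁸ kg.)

p = h/λ = 6.626 × 10⁻³⁴ / 2.070 × 10⁻¹¹ = 3.201 × 10⁻²³ kg·m/s.
KE = p²/(2m) = (3.201 × 10⁻²³)² / (2 × 1.884 × 10⁻²⁸) = 2.719 × 10⁻¹⁸ J = 17.0 eV.

KE = 17.0 eV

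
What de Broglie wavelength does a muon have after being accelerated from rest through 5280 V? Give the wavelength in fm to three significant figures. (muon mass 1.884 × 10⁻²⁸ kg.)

λ = 1170 fm

KE = eV = 1.602 × 10⁻¹⁹ × 5280 = 8.459 × 10⁻¹⁶ J.
p = √(2mKE) = √(2 × 1.884 × 10⁻²⁸ × 8.459 × 10⁻¹⁶) = 5.646 × 10⁻²² kg·m/s.
λ = h/p = 6.626 × 10⁻³⁴ / 5.646 × 10⁻²² = 1.17 × 10⁻¹² m = 1170 fm.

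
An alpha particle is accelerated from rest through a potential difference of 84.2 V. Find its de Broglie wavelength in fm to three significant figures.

KE = 2eV = 2 × 1.602 × 10⁻¹⁹ × 84.20 = 2.698 × 10⁻¹⁷ J.
p = √(2mKE) = √(2 × 6.645 × 10⁻²⁷ × 2.698 × 10⁻¹⁷) = 5.988 × 10⁻²² kg·m/s.
λ = h/p = 6.626 × 10⁻³⁴ / 5.988 × 10⁻²² = 1.11 × 10⁻¹² m = 1110 fm.

λ = 1110 fm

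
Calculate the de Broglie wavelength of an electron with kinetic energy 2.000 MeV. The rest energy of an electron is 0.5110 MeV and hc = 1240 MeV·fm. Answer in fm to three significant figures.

λ = 504 fm

Total energy E = KE + m₀c² = 2.000 + 0.5110 = 2.5110 MeV.
(pc)² = E² − (m₀c²)² = (2.5110)² − (0.5110)² = 6.044 MeV², so pc = 2.458 MeV.
λ = hc/(pc) = 1240 MeV·fm / 2.458 MeV = 504 fm.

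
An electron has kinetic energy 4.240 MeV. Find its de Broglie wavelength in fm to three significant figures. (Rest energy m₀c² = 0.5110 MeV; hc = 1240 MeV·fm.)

Total energy E = KE + m₀c² = 4.240 + 0.5110 = 4.7510 MeV.
(pc)² = E² − (m₀c²)² = (4.7510)² − (0.5110)² = 22.31 MeV², so pc = 4.723 MeV.
λ = hc/(pc) = 1240 MeV·fm / 4.723 MeV = 263 fm.

λ = 263 fm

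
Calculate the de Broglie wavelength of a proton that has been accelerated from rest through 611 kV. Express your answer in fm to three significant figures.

λ = 36.6 fm

KE = eV = 1.602 × 10⁻¹⁹ × 6.110 × 10⁵ = 9.788 × 10⁻¹⁴ J.
p = √(2mKE) = √(2 × 1.673 × 10⁻²⁷ × 9.788 × 10⁻¹⁴) = 1.810 × 10⁻²⁰ kg·m/s.
λ = h/p = 6.626 × 10⁻³⁴ / 1.810 × 10⁻²⁰ = 3.66 × 10⁻¹⁴ m = 36.6 fm.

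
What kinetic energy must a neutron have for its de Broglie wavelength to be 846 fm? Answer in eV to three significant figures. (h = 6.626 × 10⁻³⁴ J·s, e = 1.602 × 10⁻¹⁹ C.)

KE = 1140 eV

p = h/λ = 6.626 × 10⁻³⁴ / 8.460 × 10⁻¹³ = 7.832 × 10⁻²² kg·m/s.
KE = p²/(2m) = (7.832 × 10⁻²²)² / (2 × 1.675 × 10⁻²⁷) = 1.831 × 10⁻¹⁶ J = 1140 eV.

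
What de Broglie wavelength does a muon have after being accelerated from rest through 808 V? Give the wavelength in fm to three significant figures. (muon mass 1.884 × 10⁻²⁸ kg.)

KE = eV = 1.602 × 10⁻¹⁹ × 808.0 = 1.294 × 10⁻¹⁶ J.
p = √(2mKE) = √(2 × 1.884 × 10⁻²⁸ × 1.294 × 10⁻¹⁶) = 2.208 × 10⁻²² kg·m/s.
λ = h/p = 6.626 × 10⁻³⁴ / 2.208 × 10⁻²² = 3.00 × 10⁻¹² m = 3000 fm.

λ = 3000 fm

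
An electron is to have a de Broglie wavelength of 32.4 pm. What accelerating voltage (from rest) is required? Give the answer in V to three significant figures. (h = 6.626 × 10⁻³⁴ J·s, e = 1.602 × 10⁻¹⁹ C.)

V = 1430 V

p = h/λ = 6.626 × 10⁻³⁴ / 3.240 × 10⁻¹¹ = 2.045 × 10⁻²³ kg·m/s.
KE = p²/(2m) = 2.296 × 10⁻¹⁶ J.
V = KE/e = 2.296 × 10⁻¹⁶ / (1.602 × 10⁻¹⁹) = 1430 V.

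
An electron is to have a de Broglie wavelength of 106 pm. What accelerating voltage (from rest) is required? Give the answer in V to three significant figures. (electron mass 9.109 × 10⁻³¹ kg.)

V = 134 V

p = h/λ = 6.626 × 10⁻³⁴ / 1.060 × 10⁻¹⁰ = 6.251 × 10⁻²⁴ kg·m/s.
KE = p²/(2m) = 2.145 × 10⁻¹⁷ J.
V = KE/e = 2.145 × 10⁻¹⁷ / (1.602 × 10⁻¹⁹) = 134 V.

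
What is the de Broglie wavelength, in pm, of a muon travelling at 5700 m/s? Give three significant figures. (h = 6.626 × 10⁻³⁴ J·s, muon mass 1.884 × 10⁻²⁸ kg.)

p = mv = 1.884 × 10⁻²⁸ × 5700 = 1.074 × 10⁻²⁴ kg·m/s.
λ = h/p = 6.626 × 10⁻³⁴ / 1.074 × 10⁻²⁴ = 6.17 × 10⁻¹⁰ m = 617 pm.

λ = 617 pm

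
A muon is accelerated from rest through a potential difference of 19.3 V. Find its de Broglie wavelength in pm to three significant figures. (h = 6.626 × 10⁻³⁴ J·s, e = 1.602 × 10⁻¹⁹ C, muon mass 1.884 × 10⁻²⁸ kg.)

KE = eV = 1.602 × 10⁻¹⁹ × 19.30 = 3.092 × 10⁻¹⁸ J.
p = √(2mKE) = √(2 × 1.884 × 10⁻²⁸ × 3.092 × 10⁻¹⁸) = 3.413 × 10⁻²³ kg·m/s.
λ = h/p = 6.626 × 10⁻³⁴ / 3.413 × 10⁻²³ = 1.94 × 10⁻¹¹ m = 19.4 pm.

λ = 19.4 pm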